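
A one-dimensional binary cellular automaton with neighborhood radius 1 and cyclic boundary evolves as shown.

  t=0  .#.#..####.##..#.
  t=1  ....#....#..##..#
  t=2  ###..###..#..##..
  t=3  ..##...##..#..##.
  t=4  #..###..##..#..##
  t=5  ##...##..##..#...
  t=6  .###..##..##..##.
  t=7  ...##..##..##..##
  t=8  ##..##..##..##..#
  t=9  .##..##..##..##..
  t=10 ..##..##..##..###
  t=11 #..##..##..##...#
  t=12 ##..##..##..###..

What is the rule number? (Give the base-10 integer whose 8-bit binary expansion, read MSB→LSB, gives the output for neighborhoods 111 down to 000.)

81

  [7] ### => .  t=0,i=7
  [6] ##. => #  t=0,i=9
  [5] #.# => .  t=0,i=2
  [4] #.. => #  t=0,i=4
  [3] .## => .  t=0,i=6
  [2] .#. => .  t=0,i=1
  [1] ..# => .  t=0,i=0
  [0] ... => #  t=1,i=1
  bits 01010001 = 81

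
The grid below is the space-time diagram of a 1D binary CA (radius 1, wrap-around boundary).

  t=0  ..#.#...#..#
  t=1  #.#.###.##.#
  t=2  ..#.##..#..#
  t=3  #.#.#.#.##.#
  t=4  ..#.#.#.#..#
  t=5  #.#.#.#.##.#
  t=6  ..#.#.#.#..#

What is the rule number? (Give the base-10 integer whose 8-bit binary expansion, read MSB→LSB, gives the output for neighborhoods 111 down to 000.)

157

  ###|#  b7=1 t=1,i=5
  ##.|.  b6=0 t=1,i=0
  #.#|.  b5=0 t=0,i=3
  #..|#  b4=1 t=0,i=0
  .##|#  b3=1 t=1,i=4
  .#.|#  b2=1 t=0,i=2
  ..#|.  b1=0 t=0,i=1
  ...|#  b0=1 t=0,i=6
  bits 10011101 = 157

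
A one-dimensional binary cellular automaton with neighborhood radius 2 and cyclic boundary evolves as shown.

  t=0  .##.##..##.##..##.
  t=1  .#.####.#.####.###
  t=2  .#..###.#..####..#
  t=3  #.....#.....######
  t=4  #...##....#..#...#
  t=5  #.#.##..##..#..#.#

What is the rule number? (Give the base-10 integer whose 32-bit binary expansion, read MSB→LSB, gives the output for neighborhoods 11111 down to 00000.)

2053543014

  [31] ##### => .  t=3,i=14
  [30] ####. => #  t=1,i=5
  [29] ###.# => #  t=1,i=6
  [28] ###.. => #  t=2,i=14
  [27] ##.## => #  t=0,i=3
  [26] ##.#. => .  t=1,i=0
  [25] ##..# => #  t=0,i=6
  [24] ##... => .  t=3,i=1
  [23] #.### => .  t=1,i=3
  [22] #.##. => #  t=0,i=4
  [21] #.#.# => #  t=1,i=1
  [20] #.#.. => .  t=2,i=1
  [19] #..## => .  t=0,i=0
  [18] #..#. => #  t=2,i=16
  [17] #...# => #  t=4,i=2
  [16] #.... => .  t=3,i=2
  [15] .#### => #  t=1,i=4
  [14] .###. => .  t=1,i=16
  [13] .##.# => .  t=0,i=2
  [12] .##.. => #  t=0,i=5
  [11] .#.## => .  t=1,i=2
  [10] .#.#. => #  t=2,i=0
  [9] .#..# => .  t=2,i=2
  [8] .#... => .  t=3,i=7
  [7] ..### => .  t=2,i=4
  [6] ..##. => #  t=0,i=1
  [5] ..#.# => #  t=2,i=17
  [4] ..#.. => .  t=3,i=6
  [3] ...## => .  t=3,i=11
  [2] ...#. => #  t=3,i=5
  [1] ....# => #  t=3,i=4
  [0] ..... => .  t=3,i=3
  bits 01111010011001101001010001100110 = 2053543014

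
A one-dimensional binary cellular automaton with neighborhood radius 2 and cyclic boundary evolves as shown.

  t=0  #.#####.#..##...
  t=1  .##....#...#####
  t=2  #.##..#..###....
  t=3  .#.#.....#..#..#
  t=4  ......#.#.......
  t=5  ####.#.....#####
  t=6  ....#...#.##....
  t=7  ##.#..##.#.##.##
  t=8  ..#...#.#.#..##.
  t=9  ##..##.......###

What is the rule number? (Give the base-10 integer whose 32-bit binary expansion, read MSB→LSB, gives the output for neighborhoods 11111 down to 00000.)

226629837

  [31] ##### => .  t=0,i=4
  [30] ####. => .  t=0,i=5
  [29] ###.# => .  t=0,i=6
  [28] ###.. => .  t=2,i=11
  [27] ##.## => #  t=1,i=0
  [26] ##.#. => #  t=0,i=7
  [25] ##..# => .  t=2,i=4
  [24] ##... => #  t=0,i=13
  [23] #.### => #  t=0,i=2
  [22] #.##. => .  t=1,i=1
  [21] #.#.# => .  t=3,i=1
  [20] #.#.. => .  t=0,i=8
  [19] #..## => .  t=0,i=10
  [18] #..#. => .  t=2,i=5
  [17] #...# => #  t=0,i=14
  [16] #.... => .  t=1,i=4
  [15] .#### => .  t=0,i=3
  [14] .###. => .  t=2,i=10
  [13] .##.# => .  t=7,i=7
  [12] .##.. => #  t=0,i=12
  [11] .#.## => #  t=0,i=1
  [10] .#.#. => .  t=3,i=0
  [9] .#..# => .  t=0,i=9
  [8] .#... => .  t=1,i=8
  [7] ..### => #  t=1,i=11
  [6] ..##. => #  t=0,i=11
  [5] ..#.# => .  t=0,i=0
  [4] ..#.. => .  t=1,i=7
  [3] ...## => #  t=1,i=10
  [2] ...#. => #  t=0,i=15
  [1] ....# => .  t=1,i=5
  [0] ..... => #  t=3,i=6
  bits 00001101100000100001100011001101 = 226629837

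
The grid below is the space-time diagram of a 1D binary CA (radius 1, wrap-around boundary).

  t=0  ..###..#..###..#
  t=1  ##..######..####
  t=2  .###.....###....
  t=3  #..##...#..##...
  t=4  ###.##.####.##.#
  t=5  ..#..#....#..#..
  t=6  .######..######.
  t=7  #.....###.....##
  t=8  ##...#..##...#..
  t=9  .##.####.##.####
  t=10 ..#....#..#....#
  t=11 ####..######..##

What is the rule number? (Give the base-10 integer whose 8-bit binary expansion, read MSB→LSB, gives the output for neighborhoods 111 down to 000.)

86

  ### -> .   bit 7 = 0  t=0,i=3
  ##. -> #   bit 6 = 1  t=0,i=4
  #.# -> .   bit 5 = 0  t=4,i=3
  #.. -> #   bit 4 = 1  t=0,i=0
  .## -> .   bit 3 = 0  t=0,i=2
  .#. -> #   bit 2 = 1  t=0,i=7
  ..# -> #   bit 1 = 1  t=0,i=1
  ... -> .   bit 0 = 0  t=2,i=5
  bits 01010110 = 86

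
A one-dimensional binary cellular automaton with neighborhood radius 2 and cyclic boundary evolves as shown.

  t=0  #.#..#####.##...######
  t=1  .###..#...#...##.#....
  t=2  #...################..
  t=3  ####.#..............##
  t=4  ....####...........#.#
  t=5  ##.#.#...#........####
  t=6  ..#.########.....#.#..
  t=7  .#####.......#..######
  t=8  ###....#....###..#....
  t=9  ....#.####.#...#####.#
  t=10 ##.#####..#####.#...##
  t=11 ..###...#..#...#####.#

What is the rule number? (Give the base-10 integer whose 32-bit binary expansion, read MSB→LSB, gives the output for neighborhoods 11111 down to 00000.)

244821884

  [31] ##### => .  t=0,i=7
  [30] ####. => .  t=0,i=8
  [29] ###.# => .  t=0,i=0
  [28] ###.. => .  t=1,i=3
  [27] ##.## => #  t=0,i=10
  [26] ##.#. => #  t=0,i=1
  [25] ##..# => #  t=1,i=4
  [24] ##... => .  t=0,i=13
  [23] #.### => #  t=6,i=4
  [22] #.##. => .  t=0,i=11
  [21] #.#.# => .  t=5,i=3
  [20] #.#.. => #  t=0,i=2
  [19] #..## => .  t=0,i=4
  [18] #..#. => #  t=1,i=5
  [17] #...# => #  t=0,i=14
  [16] #.... => #  t=1,i=19
  [15] .#### => #  t=0,i=6
  [14] .###. => .  t=1,i=2
  [13] .##.# => #  t=1,i=15
  [12] .##.. => .  t=0,i=12
  [11] .#.## => #  t=6,i=3
  [10] .#.#. => #  t=4,i=20
  [9] .#..# => #  t=0,i=3
  [8] .#... => #  t=1,i=7
  [7] ..### => .  t=0,i=5
  [6] ..##. => #  t=1,i=14
  [5] ..#.# => #  t=4,i=19
  [4] ..#.. => #  t=1,i=6
  [3] ...## => #  t=0,i=15
  [2] ...#. => #  t=1,i=9
  [1] ....# => .  t=1,i=21
  [0] ..... => .  t=1,i=20
  bits 00001110100101111010111101111100 = 244821884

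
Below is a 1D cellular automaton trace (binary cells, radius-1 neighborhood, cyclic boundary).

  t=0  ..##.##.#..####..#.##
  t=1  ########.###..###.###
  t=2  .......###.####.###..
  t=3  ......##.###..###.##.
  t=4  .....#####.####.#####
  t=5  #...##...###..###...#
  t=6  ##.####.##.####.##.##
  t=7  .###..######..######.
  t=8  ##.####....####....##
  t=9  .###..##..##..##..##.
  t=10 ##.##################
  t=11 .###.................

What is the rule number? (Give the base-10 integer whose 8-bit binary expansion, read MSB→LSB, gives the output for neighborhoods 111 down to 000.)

122

  [7] ### => .  t=0,i=12
  [6] ##. => #  t=0,i=3
  [5] #.# => #  t=0,i=4
  [4] #.. => #  t=0,i=0
  [3] .## => #  t=0,i=2
  [2] .#. => .  t=0,i=8
  [1] ..# => #  t=0,i=1
  [0] ... => .  t=2,i=0
  bits 01111010 = 122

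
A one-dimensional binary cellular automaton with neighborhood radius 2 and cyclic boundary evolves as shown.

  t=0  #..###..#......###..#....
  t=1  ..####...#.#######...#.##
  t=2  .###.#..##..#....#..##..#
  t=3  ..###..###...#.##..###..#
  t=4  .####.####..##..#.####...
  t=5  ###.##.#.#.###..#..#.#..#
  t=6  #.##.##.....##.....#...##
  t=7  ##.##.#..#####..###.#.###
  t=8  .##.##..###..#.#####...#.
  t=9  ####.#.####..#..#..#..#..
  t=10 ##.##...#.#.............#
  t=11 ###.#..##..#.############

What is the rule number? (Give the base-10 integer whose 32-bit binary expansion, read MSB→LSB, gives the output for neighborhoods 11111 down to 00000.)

1007219183

  #####|.  b31=0 t=1,i=13
  ####.|.  b30=0 t=1,i=4
  ###.#|#  b29=1 t=2,i=3
  ###..|#  b28=1 t=0,i=5
  ##.##|#  b27=1 t=4,i=5
  ##.#.|#  b26=1 t=2,i=4
  ##..#|.  b25=0 t=0,i=6
  ##...|.  b24=0 t=1,i=6
  #.###|.  b23=0 t=1,i=11
  #.##.|.  b22=0 t=1,i=23
  #.#.#|.  b21=0 t=5,i=7
  #.#..|.  b20=0 t=2,i=5
  #..##|#  b19=1 t=0,i=2
  #..#.|.  b18=0 t=0,i=7
  #...#|.  b17=0 t=1,i=7
  #....|.  b16=0 t=0,i=10
  .####|#  b15=1 t=1,i=3
  .###.|#  b14=1 t=0,i=4
  .##.#|#  b13=1 t=5,i=5
  .##..|#  b12=1 t=1,i=24
  .#.##|.  b11=0 t=1,i=10
  .#.#.|.  b10=0 t=5,i=8
  .#..#|.  b9=0 t=0,i=1
  .#...|#  b8=1 t=0,i=9
  ..###|#  b7=1 t=0,i=3
  ..##.|#  b6=1 t=2,i=8
  ..#.#|#  b5=1 t=1,i=9
  ..#..|.  b4=0 t=0,i=0
  ...##|#  b3=1 t=0,i=14
  ...#.|#  b2=1 t=0,i=24
  ....#|#  b1=1 t=0,i=13
  .....|#  b0=1 t=0,i=11
  bits 00111100000010001111000111101111 = 1007219183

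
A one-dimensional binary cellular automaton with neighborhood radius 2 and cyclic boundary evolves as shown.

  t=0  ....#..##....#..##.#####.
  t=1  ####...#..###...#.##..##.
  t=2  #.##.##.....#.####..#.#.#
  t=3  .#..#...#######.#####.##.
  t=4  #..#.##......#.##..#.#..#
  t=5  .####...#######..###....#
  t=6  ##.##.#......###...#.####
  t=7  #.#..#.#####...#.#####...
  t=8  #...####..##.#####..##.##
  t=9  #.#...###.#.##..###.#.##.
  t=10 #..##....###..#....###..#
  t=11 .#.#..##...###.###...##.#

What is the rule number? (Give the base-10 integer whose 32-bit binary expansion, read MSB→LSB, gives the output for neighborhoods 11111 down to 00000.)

  #####|.  b31=0 t=0,i=21
  ####.|#  b30=1 t=0,i=22
  ###.#|.  b29=0 t=3,i=14
  ###..|#  b28=1 t=0,i=23
  ##.##|#  b27=1 t=0,i=18
  ##.#.|#  b26=1 t=6,i=5
  ##..#|#  b25=1 t=1,i=20
  ##...|.  b24=0 t=0,i=9
  #.###|#  b23=1 t=0,i=19
  #.##.|.  b22=0 t=1,i=18
  #.#.#|#  b21=1 t=2,i=22
  #.#..|.  b20=0 t=4,i=21
  #..##|.  b19=0 t=0,i=6
  #..#.|#  b18=1 t=2,i=19
  #...#|#  b17=1 t=1,i=5
  #....|#  b16=1 t=0,i=0
  .####|.  b15=0 t=0,i=20
  .###.|.  b14=0 t=1,i=11
  .##.#|.  b13=0 t=0,i=17
  .##..|.  b12=0 t=0,i=8
  .#.##|#  b11=1 t=1,i=17
  .#.#.|.  b10=0 t=2,i=21
  .#..#|.  b9=0 t=0,i=5
  .#...|#  b8=1 t=3,i=5
  ..###|.  b7=0 t=1,i=10
  ..##.|#  b6=1 t=0,i=7
  ..#.#|#  b5=1 t=1,i=16
  ..#..|.  b4=0 t=0,i=4
  ...##|.  b3=0 t=3,i=7
  ...#.|#  b2=1 t=0,i=3
  ....#|#  b1=1 t=0,i=2
  .....|#  b0=1 t=0,i=1
  bits 01011110101001110000100101100111 = 1588005223

1588005223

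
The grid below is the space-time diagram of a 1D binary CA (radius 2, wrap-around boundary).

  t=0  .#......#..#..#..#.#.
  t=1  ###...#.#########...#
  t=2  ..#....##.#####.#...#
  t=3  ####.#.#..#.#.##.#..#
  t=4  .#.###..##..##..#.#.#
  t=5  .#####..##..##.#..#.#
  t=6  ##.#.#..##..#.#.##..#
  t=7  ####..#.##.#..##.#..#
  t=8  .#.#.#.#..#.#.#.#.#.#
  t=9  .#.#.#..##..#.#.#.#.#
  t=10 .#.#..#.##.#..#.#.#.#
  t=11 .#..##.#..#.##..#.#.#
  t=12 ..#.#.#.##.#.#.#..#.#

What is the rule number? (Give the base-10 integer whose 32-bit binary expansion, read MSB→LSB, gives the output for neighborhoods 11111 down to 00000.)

  nb #####: next=#  (t=1,i=10, bit31=1)
  nb ####.: next=.  (t=1,i=1, bit30=0)
  nb ###.#: next=#  (t=2,i=14, bit29=1)
  nb ###..: next=#  (t=1,i=2, bit28=1)
  nb ##.##: next=.  (t=2,i=9, bit27=0)
  nb ##.#.: next=#  (t=2,i=15, bit26=1)
  nb ##..#: next=.  (t=4,i=6, bit25=0)
  nb ##...: next=.  (t=1,i=3, bit24=0)
  nb #.###: next=#  (t=1,i=8, bit23=1)
  nb #.##.: next=.  (t=3,i=14, bit22=0)
  nb #.#.#: next=#  (t=3,i=5, bit21=1)
  nb #.#..: next=.  (t=0,i=19, bit20=0)
  nb #..##: next=.  (t=3,i=19, bit19=0)
  nb #..#.: next=#  (t=0,i=0, bit18=1)
  nb #...#: next=.  (t=1,i=4, bit17=0)
  nb #....: next=.  (t=0,i=3, bit16=0)
  nb .####: next=.  (t=1,i=0, bit15=0)
  nb .###.: next=#  (t=4,i=4, bit14=1)
  nb .##.#: next=.  (t=2,i=8, bit13=0)
  nb .##..: next=#  (t=4,i=9, bit12=1)
  nb .#.##: next=#  (t=1,i=7, bit11=1)
  nb .#.#.: next=.  (t=0,i=18, bit10=0)
  nb .#..#: next=#  (t=0,i=9, bit9=1)
  nb .#...: next=#  (t=0,i=2, bit8=1)
  nb ..###: next=#  (t=1,i=20, bit7=1)
  nb ..##.: next=#  (t=2,i=7, bit6=1)
  nb ..#.#: next=.  (t=0,i=17, bit5=0)
  nb ..#..: next=#  (t=0,i=1, bit4=1)
  nb ...##: next=.  (t=1,i=19, bit3=0)
  nb ...#.: next=.  (t=0,i=7, bit2=0)
  nb ....#: next=#  (t=0,i=6, bit1=1)
  nb .....: next=.  (t=0,i=4, bit0=0)
  bits 10110100101001000101101111010010 = 3030670290

3030670290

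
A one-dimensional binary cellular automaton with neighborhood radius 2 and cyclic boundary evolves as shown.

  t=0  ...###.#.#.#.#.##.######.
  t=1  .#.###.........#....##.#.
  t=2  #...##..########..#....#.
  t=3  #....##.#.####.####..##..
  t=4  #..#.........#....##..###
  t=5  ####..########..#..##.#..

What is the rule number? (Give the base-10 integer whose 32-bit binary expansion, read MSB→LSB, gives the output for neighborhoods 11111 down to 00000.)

  ##### -> #   bit 31 = 1  t=0,i=20
  ####. -> .   bit 30 = 0  t=0,i=22
  ###.# -> #   bit 29 = 1  t=0,i=5
  ###.. -> #   bit 28 = 1  t=0,i=23
  ##.## -> .   bit 27 = 0  t=0,i=17
  ##.#. -> .   bit 26 = 0  t=0,i=6
  ##..# -> #   bit 25 = 1  t=2,i=6
  ##... -> .   bit 24 = 0  t=0,i=24
  #.### -> .   bit 23 = 0  t=0,i=18
  #.##. -> #   bit 22 = 1  t=0,i=15
  #.#.# -> .   bit 21 = 0  t=0,i=7
  #.#.. -> #   bit 20 = 1  t=1,i=23
  #..## -> .   bit 19 = 0  t=2,i=7
  #..#. -> #   bit 18 = 1  t=1,i=0
  #...# -> .   bit 17 = 0  t=2,i=2
  #.... -> .   bit 16 = 0  t=0,i=0
  .#### -> .   bit 15 = 0  t=0,i=19
  .###. -> #   bit 14 = 1  t=0,i=4
  .##.# -> .   bit 13 = 0  t=0,i=16
  .##.. -> #   bit 12 = 1  t=2,i=5
  .#.## -> .   bit 11 = 0  t=0,i=14
  .#.#. -> .   bit 10 = 0  t=0,i=8
  .#..# -> .   bit 9 = 0  t=1,i=24
  .#... -> .   bit 8 = 0  t=1,i=16
  ..### -> #   bit 7 = 1  t=0,i=3
  ..##. -> .   bit 6 = 0  t=1,i=20
  ..#.# -> .   bit 5 = 0  t=1,i=1
  ..#.. -> #   bit 4 = 1  t=1,i=15
  ...## -> .   bit 3 = 0  t=0,i=2
  ...#. -> #   bit 2 = 1  t=1,i=14
  ....# -> #   bit 1 = 1  t=0,i=1
  ..... -> #   bit 0 = 1  t=1,i=8
  bits 10110010010101000101000010010111 = 2991870103

2991870103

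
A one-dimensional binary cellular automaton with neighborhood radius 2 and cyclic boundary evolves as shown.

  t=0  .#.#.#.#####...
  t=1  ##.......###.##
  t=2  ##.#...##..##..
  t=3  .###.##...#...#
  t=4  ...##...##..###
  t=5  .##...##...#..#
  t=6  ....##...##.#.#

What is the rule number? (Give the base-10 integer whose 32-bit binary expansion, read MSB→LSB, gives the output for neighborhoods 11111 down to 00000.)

4229636654

  ##### -> #   bit 31 = 1  t=0,i=9
  ####. -> #   bit 30 = 1  t=0,i=10
  ###.# -> #   bit 29 = 1  t=1,i=11
  ###.. -> #   bit 28 = 1  t=0,i=11
  ##.## -> #   bit 27 = 1  t=1,i=12
  ##.#. -> #   bit 26 = 1  t=2,i=2
  ##..# -> .   bit 25 = 0  t=2,i=9
  ##... -> .   bit 24 = 0  t=0,i=12
  #.### -> .   bit 23 = 0  t=0,i=7
  #.##. -> .   bit 22 = 0  t=3,i=5
  #.#.# -> .   bit 21 = 0  t=0,i=3
  #.#.. -> #   bit 20 = 1  t=2,i=3
  #..## -> #   bit 19 = 1  t=2,i=10
  #..#. -> .   bit 18 = 0  t=5,i=13
  #...# -> #   bit 17 = 1  t=2,i=5
  #.... -> #   bit 16 = 1  t=0,i=13
  .#### -> .   bit 15 = 0  t=0,i=8
  .###. -> .   bit 14 = 0  t=1,i=10
  .##.# -> #   bit 13 = 1  t=2,i=1
  .##.. -> .   bit 12 = 0  t=2,i=8
  .#.## -> .   bit 11 = 0  t=0,i=6
  .#.#. -> .   bit 10 = 0  t=0,i=2
  .#..# -> #   bit 9 = 1  t=5,i=12
  .#... -> .   bit 8 = 0  t=2,i=4
  ..### -> .   bit 7 = 0  t=1,i=9
  ..##. -> .   bit 6 = 0  t=2,i=0
  ..#.# -> #   bit 5 = 1  t=0,i=1
  ..#.. -> .   bit 4 = 0  t=3,i=10
  ...## -> #   bit 3 = 1  t=1,i=8
  ...#. -> #   bit 2 = 1  t=0,i=0
  ....# -> #   bit 1 = 1  t=0,i=14
  ..... -> .   bit 0 = 0  t=1,i=4
  bits 11111100000110110010001000101110 = 4229636654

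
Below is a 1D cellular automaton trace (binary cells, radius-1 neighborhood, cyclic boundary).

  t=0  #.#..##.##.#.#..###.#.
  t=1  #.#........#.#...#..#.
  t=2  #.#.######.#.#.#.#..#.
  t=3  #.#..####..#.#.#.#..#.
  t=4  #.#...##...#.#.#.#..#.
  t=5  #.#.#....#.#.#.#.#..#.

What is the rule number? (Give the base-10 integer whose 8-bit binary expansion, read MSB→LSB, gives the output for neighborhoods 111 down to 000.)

  nb ###: next=#  (t=0,i=17, bit7=1)
  nb ##.: next=.  (t=0,i=6, bit6=0)
  nb #.#: next=.  (t=0,i=1, bit5=0)
  nb #..: next=.  (t=0,i=3, bit4=0)
  nb .##: next=.  (t=0,i=5, bit3=0)
  nb .#.: next=#  (t=0,i=0, bit2=1)
  nb ..#: next=.  (t=0,i=4, bit1=0)
  nb ...: next=#  (t=1,i=4, bit0=1)
  bits 10000101 = 133

133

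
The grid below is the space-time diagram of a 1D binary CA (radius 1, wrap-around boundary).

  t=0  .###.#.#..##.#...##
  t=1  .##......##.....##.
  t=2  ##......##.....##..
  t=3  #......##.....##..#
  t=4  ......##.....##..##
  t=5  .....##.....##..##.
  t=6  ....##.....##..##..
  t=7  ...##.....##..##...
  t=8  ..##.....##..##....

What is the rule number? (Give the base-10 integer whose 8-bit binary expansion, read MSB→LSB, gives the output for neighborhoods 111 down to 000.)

  ### -> #   bit 7 = 1  t=0,i=2
  ##. -> .   bit 6 = 0  t=0,i=3
  #.# -> .   bit 5 = 0  t=0,i=0
  #.. -> .   bit 4 = 0  t=0,i=8
  .## -> #   bit 3 = 1  t=0,i=1
  .#. -> .   bit 2 = 0  t=0,i=5
  ..# -> #   bit 1 = 1  t=0,i=9
  ... -> .   bit 0 = 0  t=0,i=15
  bits 10001010 = 138

138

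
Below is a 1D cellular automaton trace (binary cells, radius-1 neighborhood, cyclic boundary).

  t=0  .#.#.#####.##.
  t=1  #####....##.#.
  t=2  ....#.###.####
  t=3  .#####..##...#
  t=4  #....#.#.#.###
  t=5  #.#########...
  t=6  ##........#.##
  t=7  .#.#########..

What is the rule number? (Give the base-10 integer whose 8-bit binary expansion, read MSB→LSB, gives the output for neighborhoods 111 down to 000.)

  nb ###: next=.  (t=0,i=6, bit7=0)
  nb ##.: next=#  (t=0,i=9, bit6=1)
  nb #.#: next=#  (t=0,i=2, bit5=1)
  nb #..: next=.  (t=0,i=13, bit4=0)
  nb .##: next=.  (t=0,i=5, bit3=0)
  nb .#.: next=#  (t=0,i=1, bit2=1)
  nb ..#: next=#  (t=0,i=0, bit1=1)
  nb ...: next=#  (t=1,i=6, bit0=1)
  bits 01100111 = 103

103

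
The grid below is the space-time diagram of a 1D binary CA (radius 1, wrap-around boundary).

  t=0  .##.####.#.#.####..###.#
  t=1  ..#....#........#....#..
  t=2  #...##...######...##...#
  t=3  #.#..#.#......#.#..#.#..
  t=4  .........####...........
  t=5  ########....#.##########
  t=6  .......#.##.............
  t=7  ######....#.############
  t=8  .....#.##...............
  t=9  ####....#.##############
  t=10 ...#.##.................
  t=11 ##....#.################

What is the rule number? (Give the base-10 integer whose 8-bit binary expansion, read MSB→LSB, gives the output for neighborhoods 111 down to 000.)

65

  ###|.  b7=0 t=0,i=5
  ##.|#  b6=1 t=0,i=2
  #.#|.  b5=0 t=0,i=0
  #..|.  b4=0 t=0,i=17
  .##|.  b3=0 t=0,i=1
  .#.|.  b2=0 t=0,i=9
  ..#|.  b1=0 t=0,i=18
  ...|#  b0=1 t=1,i=0
  bits 01000001 = 65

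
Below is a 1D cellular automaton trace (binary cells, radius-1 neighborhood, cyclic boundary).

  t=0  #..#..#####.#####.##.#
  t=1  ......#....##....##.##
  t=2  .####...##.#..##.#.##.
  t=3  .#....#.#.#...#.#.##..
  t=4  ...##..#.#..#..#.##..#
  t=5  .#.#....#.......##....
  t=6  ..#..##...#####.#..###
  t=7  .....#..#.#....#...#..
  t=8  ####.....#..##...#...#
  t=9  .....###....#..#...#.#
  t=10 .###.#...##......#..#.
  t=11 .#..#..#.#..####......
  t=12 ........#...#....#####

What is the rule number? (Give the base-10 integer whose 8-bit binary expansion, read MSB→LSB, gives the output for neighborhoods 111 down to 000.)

41

  nb ###: next=.  (t=0,i=7, bit7=0)
  nb ##.: next=.  (t=0,i=0, bit6=0)
  nb #.#: next=#  (t=0,i=11, bit5=1)
  nb #..: next=.  (t=0,i=1, bit4=0)
  nb .##: next=#  (t=0,i=6, bit3=1)
  nb .#.: next=.  (t=0,i=3, bit2=0)
  nb ..#: next=.  (t=0,i=2, bit1=0)
  nb ...: next=#  (t=1,i=1, bit0=1)
  bits 00101001 = 41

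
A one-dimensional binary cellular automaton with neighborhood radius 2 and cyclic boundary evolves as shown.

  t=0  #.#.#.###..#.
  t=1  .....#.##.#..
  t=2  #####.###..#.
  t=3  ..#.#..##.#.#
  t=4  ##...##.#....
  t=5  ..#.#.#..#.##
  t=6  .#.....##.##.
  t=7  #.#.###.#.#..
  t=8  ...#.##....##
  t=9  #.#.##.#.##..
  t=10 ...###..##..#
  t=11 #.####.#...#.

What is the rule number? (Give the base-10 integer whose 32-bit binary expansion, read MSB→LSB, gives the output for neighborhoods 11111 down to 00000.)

  nb #####: next=#  (t=2,i=2, bit31=1)
  nb ####.: next=.  (t=2,i=3, bit30=0)
  nb ###.#: next=#  (t=2,i=4, bit29=1)
  nb ###..: next=#  (t=0,i=8, bit28=1)
  nb ##.##: next=.  (t=2,i=5, bit27=0)
  nb ##.#.: next=.  (t=1,i=9, bit26=0)
  nb ##..#: next=.  (t=0,i=9, bit25=0)
  nb ##...: next=#  (t=4,i=2, bit24=1)
  nb #.###: next=.  (t=0,i=6, bit23=0)
  nb #.##.: next=#  (t=1,i=7, bit22=1)
  nb #.#.#: next=.  (t=0,i=0, bit21=0)
  nb #.#..: next=.  (t=1,i=10, bit20=0)
  nb #..##: next=#  (t=3,i=6, bit19=1)
  nb #..#.: next=#  (t=0,i=10, bit18=1)
  nb #...#: next=.  (t=4,i=3, bit17=0)
  nb #....: next=.  (t=1,i=12, bit16=0)
  nb .####: next=.  (t=2,i=1, bit15=0)
  nb .###.: next=#  (t=0,i=7, bit14=1)
  nb .##.#: next=#  (t=1,i=8, bit13=1)
  nb .##..: next=.  (t=4,i=1, bit12=0)
  nb .#.##: next=#  (t=0,i=5, bit11=1)
  nb .#.#.: next=.  (t=0,i=1, bit10=0)
  nb .#..#: next=#  (t=3,i=0, bit9=1)
  nb .#...: next=#  (t=1,i=11, bit8=1)
  nb ..###: next=#  (t=10,i=3, bit7=1)
  nb ..##.: next=.  (t=3,i=7, bit6=0)
  nb ..#.#: next=.  (t=0,i=11, bit5=0)
  nb ..#..: next=.  (t=6,i=1, bit4=0)
  nb ...##: next=#  (t=4,i=4, bit3=1)
  nb ...#.: next=#  (t=1,i=4, bit2=1)
  nb ....#: next=#  (t=1,i=3, bit1=1)
  nb .....: next=#  (t=1,i=0, bit0=1)
  bits 10110001010011000110101110001111 = 2974575503

2974575503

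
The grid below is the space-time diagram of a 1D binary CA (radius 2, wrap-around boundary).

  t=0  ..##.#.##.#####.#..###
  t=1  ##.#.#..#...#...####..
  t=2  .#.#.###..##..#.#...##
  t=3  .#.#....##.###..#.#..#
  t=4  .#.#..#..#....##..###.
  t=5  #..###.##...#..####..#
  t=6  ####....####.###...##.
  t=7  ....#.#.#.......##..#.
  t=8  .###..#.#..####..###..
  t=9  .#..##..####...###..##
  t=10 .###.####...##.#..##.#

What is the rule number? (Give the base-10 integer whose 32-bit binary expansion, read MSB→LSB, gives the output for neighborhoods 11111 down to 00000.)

2201891463

  ##### -> #   bit 31 = 1  t=0,i=12
  ####. -> .   bit 30 = 0  t=0,i=13
  ###.# -> .   bit 29 = 0  t=0,i=14
  ###.. -> .   bit 28 = 0  t=0,i=21
  ##.## -> .   bit 27 = 0  t=0,i=9
  ##.#. -> .   bit 26 = 0  t=0,i=4
  ##..# -> #   bit 25 = 1  t=0,i=0
  ##... -> #   bit 24 = 1  t=5,i=9
  #.### -> .   bit 23 = 0  t=0,i=10
  #.##. -> .   bit 22 = 0  t=0,i=7
  #.#.# -> #   bit 21 = 1  t=0,i=5
  #.#.. -> #   bit 20 = 1  t=0,i=16
  #..## -> #   bit 19 = 1  t=0,i=1
  #..#. -> #   bit 18 = 1  t=1,i=7
  #...# -> #   bit 17 = 1  t=1,i=10
  #.... -> .   bit 16 = 0  t=3,i=5
  .#### -> .   bit 15 = 0  t=0,i=11
  .###. -> .   bit 14 = 0  t=0,i=20
  .##.# -> #   bit 13 = 1  t=0,i=3
  .##.. -> #   bit 12 = 1  t=2,i=11
  .#.## -> .   bit 11 = 0  t=0,i=6
  .#.#. -> .   bit 10 = 0  t=1,i=4
  .#..# -> #   bit 9 = 1  t=0,i=17
  .#... -> .   bit 8 = 0  t=1,i=9
  ..### -> #   bit 7 = 1  t=0,i=19
  ..##. -> .   bit 6 = 0  t=0,i=2
  ..#.# -> .   bit 5 = 0  t=2,i=14
  ..#.. -> .   bit 4 = 0  t=1,i=8
  ...## -> .   bit 3 = 0  t=1,i=15
  ...#. -> #   bit 2 = 1  t=1,i=11
  ....# -> #   bit 1 = 1  t=3,i=6
  ..... -> #   bit 0 = 1  t=7,i=1
  bits 10000011001111100011001010000111 = 2201891463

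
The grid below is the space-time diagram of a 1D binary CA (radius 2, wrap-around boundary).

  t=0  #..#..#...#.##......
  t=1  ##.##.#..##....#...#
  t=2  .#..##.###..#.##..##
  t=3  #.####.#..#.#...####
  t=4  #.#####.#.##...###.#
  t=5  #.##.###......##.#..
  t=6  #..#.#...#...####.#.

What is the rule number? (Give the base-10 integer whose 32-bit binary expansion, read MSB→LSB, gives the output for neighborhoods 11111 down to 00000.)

1720297212

  #####|.  b31=0 t=3,i=18
  ####.|#  b30=1 t=3,i=4
  ###.#|#  b29=1 t=1,i=1
  ###..|.  b28=0 t=2,i=9
  ##.##|.  b27=0 t=1,i=2
  ##.#.|#  b26=1 t=1,i=5
  ##..#|#  b25=1 t=2,i=10
  ##...|.  b24=0 t=0,i=14
  #.###|#  b23=1 t=2,i=7
  #.##.|.  b22=0 t=0,i=12
  #.#.#|.  b21=0 t=4,i=8
  #.#..|.  b20=0 t=1,i=6
  #..##|#  b19=1 t=1,i=8
  #..#.|.  b18=0 t=0,i=2
  #...#|.  b17=0 t=0,i=8
  #....|#  b16=1 t=0,i=15
  .####|#  b15=1 t=3,i=3
  .###.|.  b14=0 t=1,i=0
  .##.#|#  b13=1 t=1,i=4
  .##..|.  b12=0 t=0,i=13
  .#.##|.  b11=0 t=0,i=11
  .#.#.|#  b10=1 t=3,i=11
  .#..#|#  b9=1 t=0,i=1
  .#...|.  b8=0 t=0,i=7
  ..###|#  b7=1 t=1,i=19
  ..##.|#  b6=1 t=1,i=9
  ..#.#|#  b5=1 t=0,i=10
  ..#..|#  b4=1 t=0,i=0
  ...##|#  b3=1 t=1,i=18
  ...#.|#  b2=1 t=0,i=9
  ....#|.  b1=0 t=0,i=18
  .....|.  b0=0 t=0,i=16
  bits 01100110100010011010011011111100 = 1720297212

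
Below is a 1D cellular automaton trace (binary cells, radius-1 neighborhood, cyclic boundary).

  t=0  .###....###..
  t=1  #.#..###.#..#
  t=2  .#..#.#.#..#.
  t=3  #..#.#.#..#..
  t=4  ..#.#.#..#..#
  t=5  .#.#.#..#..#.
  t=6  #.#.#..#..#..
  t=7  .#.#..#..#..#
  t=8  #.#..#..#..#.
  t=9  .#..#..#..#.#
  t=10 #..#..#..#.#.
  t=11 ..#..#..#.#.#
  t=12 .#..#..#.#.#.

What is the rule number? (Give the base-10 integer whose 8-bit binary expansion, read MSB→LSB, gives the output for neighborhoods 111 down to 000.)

163

  ### -> #   bit 7 = 1  t=0,i=2
  ##. -> .   bit 6 = 0  t=0,i=3
  #.# -> #   bit 5 = 1  t=1,i=1
  #.. -> .   bit 4 = 0  t=0,i=4
  .## -> .   bit 3 = 0  t=0,i=1
  .#. -> .   bit 2 = 0  t=1,i=2
  ..# -> #   bit 1 = 1  t=0,i=0
  ... -> #   bit 0 = 1  t=0,i=5
  bits 10100011 = 163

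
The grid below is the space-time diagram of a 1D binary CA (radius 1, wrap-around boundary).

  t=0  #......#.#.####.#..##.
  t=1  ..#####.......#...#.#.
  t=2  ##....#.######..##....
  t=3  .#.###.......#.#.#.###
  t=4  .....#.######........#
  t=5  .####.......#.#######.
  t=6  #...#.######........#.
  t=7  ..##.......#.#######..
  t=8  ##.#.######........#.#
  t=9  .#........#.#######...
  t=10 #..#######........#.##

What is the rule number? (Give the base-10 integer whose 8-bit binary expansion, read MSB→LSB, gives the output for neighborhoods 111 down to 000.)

67

  ### -> .   bit 7 = 0  t=0,i=12
  ##. -> #   bit 6 = 1  t=0,i=14
  #.# -> .   bit 5 = 0  t=0,i=8
  #.. -> .   bit 4 = 0  t=0,i=1
  .## -> .   bit 3 = 0  t=0,i=11
  .#. -> .   bit 2 = 0  t=0,i=0
  ..# -> #   bit 1 = 1  t=0,i=6
  ... -> #   bit 0 = 1  t=0,i=2
  bits 01000011 = 67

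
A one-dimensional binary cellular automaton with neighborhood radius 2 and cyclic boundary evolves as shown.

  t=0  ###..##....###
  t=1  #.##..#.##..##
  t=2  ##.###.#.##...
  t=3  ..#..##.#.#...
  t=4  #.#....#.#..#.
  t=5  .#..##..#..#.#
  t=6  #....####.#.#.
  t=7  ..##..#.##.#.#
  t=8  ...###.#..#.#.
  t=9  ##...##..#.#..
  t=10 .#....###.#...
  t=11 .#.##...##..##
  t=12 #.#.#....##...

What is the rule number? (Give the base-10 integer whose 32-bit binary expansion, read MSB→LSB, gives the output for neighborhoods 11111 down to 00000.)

  #####|#  b31=1 t=0,i=0
  ####.|.  b30=0 t=0,i=1
  ###.#|#  b29=1 t=1,i=0
  ###..|#  b28=1 t=0,i=2
  ##.##|#  b27=1 t=1,i=1
  ##.#.|#  b26=1 t=2,i=6
  ##..#|#  b25=1 t=0,i=3
  ##...|.  b24=0 t=0,i=7
  #.###|.  b23=0 t=2,i=3
  #.##.|.  b22=0 t=1,i=2
  #.#.#|.  b21=0 t=2,i=7
  #.#..|.  b20=0 t=3,i=10
  #..##|.  b19=0 t=0,i=4
  #..#.|#  b18=1 t=1,i=5
  #...#|.  b17=0 t=2,i=12
  #....|#  b16=1 t=0,i=8
  .####|#  b15=1 t=0,i=12
  .###.|.  b14=0 t=1,i=13
  .##.#|.  b13=0 t=2,i=1
  .##..|#  b12=1 t=0,i=6
  .#.##|#  b11=1 t=1,i=7
  .#.#.|#  b10=1 t=3,i=9
  .#..#|.  b9=0 t=3,i=3
  .#...|.  b8=0 t=3,i=11
  ..###|.  b7=0 t=0,i=11
  ..##.|.  b6=0 t=0,i=5
  ..#.#|.  b5=0 t=1,i=6
  ..#..|#  b4=1 t=3,i=2
  ...##|.  b3=0 t=0,i=10
  ...#.|.  b2=0 t=3,i=1
  ....#|#  b1=1 t=0,i=9
  .....|.  b0=0 t=3,i=13
  bits 10111110000001011001110000010010 = 3188038674

3188038674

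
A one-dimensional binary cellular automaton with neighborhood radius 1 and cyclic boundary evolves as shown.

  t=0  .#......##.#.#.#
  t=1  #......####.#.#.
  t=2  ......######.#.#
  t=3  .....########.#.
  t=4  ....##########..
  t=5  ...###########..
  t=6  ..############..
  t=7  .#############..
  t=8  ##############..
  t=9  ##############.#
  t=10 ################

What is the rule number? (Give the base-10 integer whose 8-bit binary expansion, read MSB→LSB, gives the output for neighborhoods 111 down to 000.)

234

  nb ###: next=#  (t=1,i=8, bit7=1)
  nb ##.: next=#  (t=0,i=9, bit6=1)
  nb #.#: next=#  (t=0,i=0, bit5=1)
  nb #..: next=.  (t=0,i=2, bit4=0)
  nb .##: next=#  (t=0,i=8, bit3=1)
  nb .#.: next=.  (t=0,i=1, bit2=0)
  nb ..#: next=#  (t=0,i=7, bit1=1)
  nb ...: next=.  (t=0,i=3, bit0=0)
  bits 11101010 = 234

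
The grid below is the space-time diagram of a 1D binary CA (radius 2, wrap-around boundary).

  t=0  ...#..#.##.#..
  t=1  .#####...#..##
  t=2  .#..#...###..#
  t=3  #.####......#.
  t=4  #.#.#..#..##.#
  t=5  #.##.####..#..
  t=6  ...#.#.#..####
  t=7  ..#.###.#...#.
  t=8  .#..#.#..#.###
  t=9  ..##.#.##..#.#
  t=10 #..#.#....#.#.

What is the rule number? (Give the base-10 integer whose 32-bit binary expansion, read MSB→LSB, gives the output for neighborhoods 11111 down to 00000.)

  nb #####: next=.  (t=1,i=3, bit31=0)
  nb ####.: next=#  (t=1,i=4, bit30=1)
  nb ###.#: next=#  (t=7,i=6, bit29=1)
  nb ###..: next=.  (t=1,i=5, bit28=0)
  nb ##.##: next=.  (t=1,i=0, bit27=0)
  nb ##.#.: next=.  (t=0,i=10, bit26=0)
  nb ##..#: next=.  (t=2,i=11, bit25=0)
  nb ##...: next=.  (t=1,i=6, bit24=0)
  nb #.###: next=#  (t=1,i=1, bit23=1)
  nb #.##.: next=.  (t=0,i=8, bit22=0)
  nb #.#.#: next=#  (t=3,i=0, bit21=1)
  nb #.#..: next=.  (t=0,i=11, bit20=0)
  nb #..##: next=.  (t=1,i=11, bit19=0)
  nb #..#.: next=#  (t=0,i=5, bit18=1)
  nb #...#: next=.  (t=1,i=7, bit17=0)
  nb #....: next=#  (t=0,i=13, bit16=1)
  nb .####: next=.  (t=1,i=2, bit15=0)
  nb .###.: next=.  (t=2,i=9, bit14=0)
  nb .##.#: next=#  (t=0,i=9, bit13=1)
  nb .##..: next=.  (t=9,i=8, bit12=0)
  nb .#.##: next=.  (t=0,i=7, bit11=0)
  nb .#.#.: next=#  (t=2,i=0, bit10=1)
  nb .#..#: next=#  (t=0,i=4, bit9=1)
  nb .#...: next=#  (t=0,i=12, bit8=1)
  nb ..###: next=.  (t=2,i=8, bit7=0)
  nb ..##.: next=.  (t=1,i=12, bit6=0)
  nb ..#.#: next=.  (t=0,i=6, bit5=0)
  nb ..#..: next=#  (t=0,i=3, bit4=1)
  nb ...##: next=.  (t=2,i=7, bit3=0)
  nb ...#.: next=#  (t=0,i=2, bit2=1)
  nb ....#: next=#  (t=0,i=1, bit1=1)
  nb .....: next=.  (t=0,i=0, bit0=0)
  bits 01100000101001010010011100010110 = 1621436182

1621436182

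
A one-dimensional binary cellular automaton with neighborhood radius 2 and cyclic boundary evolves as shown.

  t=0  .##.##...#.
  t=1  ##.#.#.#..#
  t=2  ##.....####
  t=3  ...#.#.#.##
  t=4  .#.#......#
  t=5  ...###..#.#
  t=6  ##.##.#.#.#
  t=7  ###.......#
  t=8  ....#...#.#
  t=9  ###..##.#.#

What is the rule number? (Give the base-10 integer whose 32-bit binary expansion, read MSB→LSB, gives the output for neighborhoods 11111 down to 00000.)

  ##### -> #   bit 31 = 1  t=2,i=9
  ####. -> .   bit 30 = 0  t=2,i=0
  ###.# -> #   bit 29 = 1  t=1,i=1
  ###.. -> .   bit 28 = 0  t=2,i=1
  ##.## -> #   bit 27 = 1  t=0,i=3
  ##.#. -> .   bit 26 = 0  t=1,i=2
  ##..# -> #   bit 25 = 1  t=5,i=6
  ##... -> .   bit 24 = 0  t=0,i=6
  #.### -> #   bit 23 = 1  t=6,i=10
  #.##. -> .   bit 22 = 0  t=0,i=4
  #.#.# -> .   bit 21 = 0  t=1,i=3
  #.#.. -> #   bit 20 = 1  t=1,i=7
  #..## -> #   bit 19 = 1  t=0,i=0
  #..#. -> .   bit 18 = 0  t=5,i=7
  #...# -> #   bit 17 = 1  t=0,i=7
  #.... -> #   bit 16 = 1  t=2,i=3
  .#### -> .   bit 15 = 0  t=2,i=8
  .###. -> #   bit 14 = 1  t=1,i=0
  .##.# -> .   bit 13 = 0  t=0,i=2
  .##.. -> #   bit 12 = 1  t=0,i=5
  .#.## -> .   bit 11 = 0  t=3,i=8
  .#.#. -> .   bit 10 = 0  t=1,i=4
  .#..# -> #   bit 9 = 1  t=0,i=10
  .#... -> #   bit 8 = 1  t=4,i=4
  ..### -> #   bit 7 = 1  t=1,i=10
  ..##. -> #   bit 6 = 1  t=0,i=1
  ..#.# -> #   bit 5 = 1  t=3,i=3
  ..#.. -> .   bit 4 = 0  t=0,i=9
  ...## -> .   bit 3 = 0  t=2,i=6
  ...#. -> .   bit 2 = 0  t=0,i=8
  ....# -> #   bit 1 = 1  t=2,i=5
  ..... -> .   bit 0 = 0  t=2,i=4
  bits 10101010100110110101001111100010 = 2862306274

2862306274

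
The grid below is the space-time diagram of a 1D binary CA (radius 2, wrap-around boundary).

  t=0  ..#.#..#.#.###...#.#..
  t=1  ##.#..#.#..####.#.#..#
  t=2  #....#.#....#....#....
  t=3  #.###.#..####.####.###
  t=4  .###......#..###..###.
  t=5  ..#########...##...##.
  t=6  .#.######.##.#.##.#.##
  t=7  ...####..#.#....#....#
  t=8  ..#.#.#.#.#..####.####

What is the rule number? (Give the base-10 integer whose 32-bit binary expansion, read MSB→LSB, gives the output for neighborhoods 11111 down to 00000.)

2575692831

  nb #####: next=#  (t=5,i=4, bit31=1)
  nb ####.: next=.  (t=1,i=13, bit30=0)
  nb ###.#: next=.  (t=1,i=1, bit29=0)
  nb ###..: next=#  (t=0,i=13, bit28=1)
  nb ##.##: next=#  (t=3,i=1, bit27=1)
  nb ##.#.: next=.  (t=1,i=2, bit26=0)
  nb ##..#: next=.  (t=4,i=16, bit25=0)
  nb ##...: next=#  (t=0,i=14, bit24=1)
  nb #.###: next=#  (t=0,i=11, bit23=1)
  nb #.##.: next=.  (t=6,i=10, bit22=0)
  nb #.#.#: next=.  (t=0,i=9, bit21=0)
  nb #.#..: next=.  (t=0,i=4, bit20=0)
  nb #..##: next=.  (t=1,i=10, bit19=0)
  nb #..#.: next=#  (t=0,i=6, bit18=1)
  nb #...#: next=.  (t=0,i=15, bit17=0)
  nb #....: next=#  (t=0,i=21, bit16=1)
  nb .####: next=#  (t=1,i=12, bit15=1)
  nb .###.: next=#  (t=0,i=12, bit14=1)
  nb .##.#: next=#  (t=6,i=11, bit13=1)
  nb .##..: next=#  (t=5,i=15, bit12=1)
  nb .#.##: next=.  (t=0,i=10, bit11=0)
  nb .#.#.: next=#  (t=0,i=3, bit10=1)
  nb .#..#: next=.  (t=0,i=5, bit9=0)
  nb .#...: next=.  (t=0,i=20, bit8=0)
  nb ..###: next=.  (t=1,i=11, bit7=0)
  nb ..##.: next=.  (t=5,i=14, bit6=0)
  nb ..#.#: next=.  (t=0,i=2, bit5=0)
  nb ..#..: next=#  (t=2,i=0, bit4=1)
  nb ...##: next=#  (t=5,i=1, bit3=1)
  nb ...#.: next=#  (t=0,i=1, bit2=1)
  nb ....#: next=#  (t=0,i=0, bit1=1)
  nb .....: next=#  (t=4,i=6, bit0=1)
  bits 10011001100001011111010000011111 = 2575692831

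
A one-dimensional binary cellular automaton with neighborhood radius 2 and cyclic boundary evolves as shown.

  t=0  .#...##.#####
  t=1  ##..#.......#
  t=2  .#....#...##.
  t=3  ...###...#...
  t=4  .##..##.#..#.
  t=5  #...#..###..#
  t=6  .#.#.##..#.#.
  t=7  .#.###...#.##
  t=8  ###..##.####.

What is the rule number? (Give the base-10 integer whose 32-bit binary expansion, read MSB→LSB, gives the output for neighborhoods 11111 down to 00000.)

  [31] ##### => .  t=0,i=10
  [30] ####. => .  t=0,i=11
  [29] ###.# => #  t=0,i=12
  [28] ###.. => #  t=1,i=1
  [27] ##.## => .  t=0,i=7
  [26] ##.#. => #  t=0,i=0
  [25] ##..# => .  t=1,i=2
  [24] ##... => #  t=3,i=6
  [23] #.### => .  t=0,i=8
  [22] #.##. => #  t=6,i=5
  [21] #.#.# => #  t=6,i=3
  [20] #.#.. => #  t=0,i=1
  [19] #..## => #  t=4,i=0
  [18] #..#. => .  t=1,i=3
  [17] #...# => .  t=0,i=3
  [16] #.... => #  t=1,i=6
  [15] .#### => .  t=0,i=9
  [14] .###. => .  t=1,i=0
  [13] .##.# => .  t=0,i=6
  [12] .##.. => .  t=2,i=11
  [11] .#.## => #  t=6,i=4
  [10] .#.#. => .  t=6,i=2
  [9] .#..# => #  t=4,i=9
  [8] .#... => .  t=0,i=2
  [7] ..### => .  t=1,i=12
  [6] ..##. => .  t=0,i=5
  [5] ..#.# => #  t=6,i=1
  [4] ..#.. => .  t=1,i=4
  [3] ...## => #  t=0,i=4
  [2] ...#. => #  t=2,i=5
  [1] ....# => #  t=1,i=10
  [0] ..... => .  t=1,i=7
  bits 00110101011110010000101000101110 = 897124910

897124910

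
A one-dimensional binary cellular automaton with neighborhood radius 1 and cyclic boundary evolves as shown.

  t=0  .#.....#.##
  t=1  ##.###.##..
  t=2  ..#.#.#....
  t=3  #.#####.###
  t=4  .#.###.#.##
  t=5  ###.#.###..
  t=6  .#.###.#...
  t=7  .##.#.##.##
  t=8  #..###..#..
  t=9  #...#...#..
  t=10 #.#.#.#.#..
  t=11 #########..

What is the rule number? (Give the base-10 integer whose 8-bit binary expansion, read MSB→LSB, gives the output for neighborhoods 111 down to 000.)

165

  nb ###: next=#  (t=1,i=4, bit7=1)
  nb ##.: next=.  (t=0,i=10, bit6=0)
  nb #.#: next=#  (t=0,i=0, bit5=1)
  nb #..: next=.  (t=0,i=2, bit4=0)
  nb .##: next=.  (t=0,i=9, bit3=0)
  nb .#.: next=#  (t=0,i=1, bit2=1)
  nb ..#: next=.  (t=0,i=6, bit1=0)
  nb ...: next=#  (t=0,i=3, bit0=1)
  bits 10100101 = 165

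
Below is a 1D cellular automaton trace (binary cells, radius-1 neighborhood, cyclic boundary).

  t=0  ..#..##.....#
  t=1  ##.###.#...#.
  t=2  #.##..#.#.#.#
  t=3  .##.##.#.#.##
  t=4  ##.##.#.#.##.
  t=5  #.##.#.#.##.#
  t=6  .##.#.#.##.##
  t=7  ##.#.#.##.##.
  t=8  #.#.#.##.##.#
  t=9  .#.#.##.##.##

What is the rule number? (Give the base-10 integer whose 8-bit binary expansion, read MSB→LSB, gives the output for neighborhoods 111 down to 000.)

  ### -> .   bit 7 = 0  t=1,i=4
  ##. -> .   bit 6 = 0  t=0,i=6
  #.# -> #   bit 5 = 1  t=1,i=2
  #.. -> #   bit 4 = 1  t=0,i=0
  .## -> #   bit 3 = 1  t=0,i=5
  .#. -> .   bit 2 = 0  t=0,i=2
  ..# -> #   bit 1 = 1  t=0,i=1
  ... -> .   bit 0 = 0  t=0,i=8
  bits 00111010 = 58

58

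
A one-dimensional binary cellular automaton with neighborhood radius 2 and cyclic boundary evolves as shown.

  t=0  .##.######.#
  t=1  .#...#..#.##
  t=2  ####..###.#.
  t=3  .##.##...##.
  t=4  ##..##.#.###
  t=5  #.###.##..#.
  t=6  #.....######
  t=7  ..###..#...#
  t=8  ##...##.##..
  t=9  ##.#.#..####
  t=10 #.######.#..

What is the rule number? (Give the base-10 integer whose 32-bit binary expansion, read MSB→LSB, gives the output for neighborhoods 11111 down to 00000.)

1182766947

  [31] ##### => .  t=0,i=6
  [30] ####. => #  t=0,i=8
  [29] ###.# => .  t=0,i=9
  [28] ###.. => .  t=2,i=3
  [27] ##.## => .  t=0,i=3
  [26] ##.#. => #  t=0,i=10
  [25] ##..# => #  t=2,i=4
  [24] ##... => .  t=3,i=6
  [23] #.### => .  t=0,i=4
  [22] #.##. => #  t=0,i=1
  [21] #.#.# => #  t=0,i=11
  [20] #.#.. => #  t=1,i=1
  [19] #..## => #  t=2,i=5
  [18] #..#. => #  t=1,i=7
  [17] #...# => #  t=1,i=3
  [16] #.... => #  t=6,i=2
  [15] .#### => #  t=0,i=5
  [14] .###. => .  t=2,i=7
  [13] .##.# => .  t=0,i=2
  [12] .##.. => #  t=3,i=5
  [11] .#.## => .  t=0,i=0
  [10] .#.#. => #  t=5,i=11
  [9] .#..# => #  t=1,i=6
  [8] .#... => #  t=1,i=2
  [7] ..### => .  t=2,i=6
  [6] ..##. => #  t=3,i=1
  [5] ..#.# => #  t=1,i=8
  [4] ..#.. => .  t=1,i=5
  [3] ...## => .  t=3,i=8
  [2] ...#. => .  t=1,i=4
  [1] ....# => #  t=6,i=4
  [0] ..... => #  t=6,i=3
  bits 01000110011111111001011101100011 = 1182766947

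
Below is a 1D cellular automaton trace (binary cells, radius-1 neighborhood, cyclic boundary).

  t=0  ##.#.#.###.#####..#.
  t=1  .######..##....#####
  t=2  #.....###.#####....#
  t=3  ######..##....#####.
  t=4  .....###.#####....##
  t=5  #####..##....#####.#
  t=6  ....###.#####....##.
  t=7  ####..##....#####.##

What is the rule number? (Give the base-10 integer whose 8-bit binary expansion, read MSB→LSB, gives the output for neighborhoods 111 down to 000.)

119

  nb ###: next=.  (t=0,i=8, bit7=0)
  nb ##.: next=#  (t=0,i=1, bit6=1)
  nb #.#: next=#  (t=0,i=2, bit5=1)
  nb #..: next=#  (t=0,i=16, bit4=1)
  nb .##: next=.  (t=0,i=0, bit3=0)
  nb .#.: next=#  (t=0,i=3, bit2=1)
  nb ..#: next=#  (t=0,i=17, bit1=1)
  nb ...: next=#  (t=1,i=12, bit0=1)
  bits 01110111 = 119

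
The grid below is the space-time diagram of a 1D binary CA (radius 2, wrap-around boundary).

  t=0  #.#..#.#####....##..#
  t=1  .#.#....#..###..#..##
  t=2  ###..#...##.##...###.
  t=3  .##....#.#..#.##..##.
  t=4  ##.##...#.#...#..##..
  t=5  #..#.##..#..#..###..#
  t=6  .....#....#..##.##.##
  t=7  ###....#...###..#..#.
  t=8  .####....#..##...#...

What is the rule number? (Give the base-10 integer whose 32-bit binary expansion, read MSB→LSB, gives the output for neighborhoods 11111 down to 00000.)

896255553

  [31] ##### => .  t=0,i=9
  [30] ####. => .  t=0,i=10
  [29] ###.# => #  t=2,i=19
  [28] ###.. => #  t=0,i=11
  [27] ##.## => .  t=2,i=11
  [26] ##.#. => #  t=0,i=1
  [25] ##..# => .  t=0,i=18
  [24] ##... => #  t=0,i=12
  [23] #.### => .  t=0,i=7
  [22] #.##. => #  t=2,i=12
  [21] #.#.# => #  t=1,i=1
  [20] #.#.. => .  t=0,i=2
  [19] #..## => #  t=0,i=19
  [18] #..#. => .  t=0,i=4
  [17] #...# => #  t=2,i=7
  [16] #.... => #  t=0,i=13
  [15] .#### => #  t=0,i=8
  [14] .###. => #  t=1,i=12
  [13] .##.# => .  t=0,i=0
  [12] .##.. => .  t=0,i=17
  [11] .#.## => .  t=0,i=6
  [10] .#.#. => #  t=1,i=2
  [9] .#..# => #  t=0,i=3
  [8] .#... => .  t=1,i=4
  [7] ..### => .  t=1,i=11
  [6] ..##. => #  t=0,i=16
  [5] ..#.# => .  t=0,i=5
  [4] ..#.. => .  t=1,i=8
  [3] ...## => .  t=0,i=15
  [2] ...#. => .  t=1,i=7
  [1] ....# => .  t=0,i=14
  [0] ..... => #  t=6,i=2
  bits 00110101011010111100011001000001 = 896255553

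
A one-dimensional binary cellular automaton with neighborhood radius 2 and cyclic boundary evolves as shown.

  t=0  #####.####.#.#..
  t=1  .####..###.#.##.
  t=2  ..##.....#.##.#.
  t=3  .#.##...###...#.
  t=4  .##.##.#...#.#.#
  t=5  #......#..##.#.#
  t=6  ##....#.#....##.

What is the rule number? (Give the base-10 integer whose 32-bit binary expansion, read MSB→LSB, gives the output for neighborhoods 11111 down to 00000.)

3778058796

  ##### -> #   bit 31 = 1  t=0,i=2
  ####. -> #   bit 30 = 1  t=0,i=3
  ###.# -> #   bit 29 = 1  t=0,i=4
  ###.. -> .   bit 28 = 0  t=1,i=4
  ##.## -> .   bit 27 = 0  t=0,i=5
  ##.#. -> .   bit 26 = 0  t=0,i=10
  ##..# -> .   bit 25 = 0  t=1,i=5
  ##... -> #   bit 24 = 1  t=2,i=4
  #.### -> .   bit 23 = 0  t=0,i=6
  #.##. -> .   bit 22 = 0  t=1,i=13
  #.#.# -> #   bit 21 = 1  t=0,i=11
  #.#.. -> #   bit 20 = 1  t=0,i=13
  #..## -> .   bit 19 = 0  t=0,i=15
  #..#. -> .   bit 18 = 0  t=3,i=0
  #...# -> .   bit 17 = 0  t=2,i=0
  #.... -> .   bit 16 = 0  t=2,i=5
  .#### -> #   bit 15 = 1  t=0,i=1
  .###. -> .   bit 14 = 0  t=1,i=8
  .##.# -> .   bit 13 = 0  t=2,i=12
  .##.. -> #   bit 12 = 1  t=1,i=14
  .#.## -> #   bit 11 = 1  t=1,i=12
  .#.#. -> .   bit 10 = 0  t=0,i=12
  .#..# -> #   bit 9 = 1  t=0,i=14
  .#... -> .   bit 8 = 0  t=2,i=15
  ..### -> .   bit 7 = 0  t=0,i=0
  ..##. -> .   bit 6 = 0  t=2,i=2
  ..#.# -> #   bit 5 = 1  t=2,i=9
  ..#.. -> .   bit 4 = 0  t=3,i=14
  ...## -> #   bit 3 = 1  t=2,i=1
  ...#. -> #   bit 2 = 1  t=2,i=8
  ....# -> .   bit 1 = 0  t=2,i=7
  ..... -> .   bit 0 = 0  t=2,i=6
  bits 11100001001100001001101000101100 = 3778058796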